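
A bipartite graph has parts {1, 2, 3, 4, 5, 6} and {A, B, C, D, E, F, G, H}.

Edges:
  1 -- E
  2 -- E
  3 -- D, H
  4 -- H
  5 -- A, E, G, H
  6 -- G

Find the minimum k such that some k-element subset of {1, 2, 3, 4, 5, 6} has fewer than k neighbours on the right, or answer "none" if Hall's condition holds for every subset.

Take S = {1, 2}. Its neighbourhood is {E}, so |N(S)| = 1 < |S| = 2.
No single vertex violates Hall's condition since each has at least one neighbour, so 2 is the minimum.

2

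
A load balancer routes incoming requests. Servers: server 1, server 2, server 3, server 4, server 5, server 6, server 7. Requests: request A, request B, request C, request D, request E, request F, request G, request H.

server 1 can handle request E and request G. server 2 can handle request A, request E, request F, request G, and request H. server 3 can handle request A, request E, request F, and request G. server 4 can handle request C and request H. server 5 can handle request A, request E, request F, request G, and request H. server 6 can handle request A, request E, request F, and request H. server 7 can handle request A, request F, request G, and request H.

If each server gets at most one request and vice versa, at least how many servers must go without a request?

1

For example, pair server 1→request G, server 2→request A, server 3→request E, server 4→request C, server 5→request H, server 6→request F.
The set {server 1, server 2, server 3, server 5, server 6, server 7} has only 5 neighbours ({request A, request E, request F, request G, request H}), so by Hall's theorem at most 6 of the 7 servers can be matched.
That matches 6 of the 7, leaving 1 unmatched; no matching can do better.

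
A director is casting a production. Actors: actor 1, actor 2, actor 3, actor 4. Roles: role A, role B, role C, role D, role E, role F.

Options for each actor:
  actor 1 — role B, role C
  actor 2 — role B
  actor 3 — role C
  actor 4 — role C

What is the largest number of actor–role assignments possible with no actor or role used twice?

A valid assignment of size 2: actor 1→role C, actor 2→role B.
The set {actor 1, actor 2, actor 3, actor 4} has only 2 neighbours ({role B, role C}), so by Hall's theorem at most 2 of the 4 actors can be matched.

2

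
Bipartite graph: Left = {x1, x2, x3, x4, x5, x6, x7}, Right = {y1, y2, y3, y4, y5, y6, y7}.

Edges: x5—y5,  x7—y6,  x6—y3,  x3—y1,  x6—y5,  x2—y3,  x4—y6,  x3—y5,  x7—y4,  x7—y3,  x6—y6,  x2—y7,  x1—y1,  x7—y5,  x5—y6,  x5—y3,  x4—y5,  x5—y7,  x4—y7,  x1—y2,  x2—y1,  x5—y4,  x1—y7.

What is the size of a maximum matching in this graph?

7

For example, pair x1-y2, x2-y1, x3-y5, x4-y7, x5-y4, x6-y6, x7-y3.
This saturates every left vertex, so 7 is the maximum.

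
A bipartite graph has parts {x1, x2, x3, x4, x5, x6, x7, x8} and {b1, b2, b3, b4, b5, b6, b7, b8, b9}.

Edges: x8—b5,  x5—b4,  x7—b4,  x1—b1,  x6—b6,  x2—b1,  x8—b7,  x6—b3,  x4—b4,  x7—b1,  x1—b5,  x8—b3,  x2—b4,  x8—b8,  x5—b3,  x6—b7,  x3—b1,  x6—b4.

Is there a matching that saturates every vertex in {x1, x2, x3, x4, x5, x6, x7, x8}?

No

The set {x2, x3, x4, x7} has only 2 neighbours ({b1, b4}), so by Hall's theorem at most 6 of the 8 left vertices can be matched.
Hence no matching covers every left vertex.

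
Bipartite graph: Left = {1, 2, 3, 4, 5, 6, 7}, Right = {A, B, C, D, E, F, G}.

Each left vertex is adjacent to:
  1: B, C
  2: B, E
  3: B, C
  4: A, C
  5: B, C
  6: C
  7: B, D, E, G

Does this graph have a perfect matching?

No

The set {1, 3, 5, 6} has only 2 neighbours ({B, C}), so by Hall's theorem at most 5 of the 7 left vertices can be matched.
Hence no matching covers every left vertex.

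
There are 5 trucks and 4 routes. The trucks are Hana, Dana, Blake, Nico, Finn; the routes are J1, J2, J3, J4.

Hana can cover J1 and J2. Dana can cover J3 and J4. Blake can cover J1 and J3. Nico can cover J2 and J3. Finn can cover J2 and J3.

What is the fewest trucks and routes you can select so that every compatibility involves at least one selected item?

The 4 edges Hana–J2, Dana–J4, Blake–J1, Nico–J3 form a matching, so any vertex cover needs at least 4 vertices (one per matched edge).
Conversely {Dana, J1, J2, J3} meets every edge and has exactly 4 vertices, so 4 is optimal.

4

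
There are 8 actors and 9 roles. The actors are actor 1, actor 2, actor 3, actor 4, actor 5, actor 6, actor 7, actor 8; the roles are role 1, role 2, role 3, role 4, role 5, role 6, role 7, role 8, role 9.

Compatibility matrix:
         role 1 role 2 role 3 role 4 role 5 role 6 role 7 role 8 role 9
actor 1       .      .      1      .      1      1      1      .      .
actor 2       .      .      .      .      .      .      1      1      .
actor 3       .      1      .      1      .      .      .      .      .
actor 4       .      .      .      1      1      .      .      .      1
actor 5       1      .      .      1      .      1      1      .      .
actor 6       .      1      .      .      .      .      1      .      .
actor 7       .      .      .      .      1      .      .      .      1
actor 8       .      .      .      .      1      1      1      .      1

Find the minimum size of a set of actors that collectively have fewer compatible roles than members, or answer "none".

none

A matching saturating every actor exists, for instance actor 1→role 3, actor 2→role 8, actor 3→role 4, actor 4→role 9, actor 5→role 1, actor 6→role 2, actor 7→role 5, actor 8→role 7.
By Hall's marriage theorem, this means |N(S)| ≥ |S| for every subset S, so no violating subset exists.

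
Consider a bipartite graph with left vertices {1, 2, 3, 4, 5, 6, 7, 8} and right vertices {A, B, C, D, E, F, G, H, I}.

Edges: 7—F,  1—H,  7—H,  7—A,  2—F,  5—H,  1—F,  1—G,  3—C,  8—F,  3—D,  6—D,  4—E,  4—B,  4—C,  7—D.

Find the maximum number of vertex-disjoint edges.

A valid assignment of size 7: 1–G, 2–F, 3–C, 4–B, 5–H, 6–D, 7–A.
The set {2, 8} has only 1 neighbour ({F}), so by Hall's theorem at most 7 of the 8 left vertices can be matched.

7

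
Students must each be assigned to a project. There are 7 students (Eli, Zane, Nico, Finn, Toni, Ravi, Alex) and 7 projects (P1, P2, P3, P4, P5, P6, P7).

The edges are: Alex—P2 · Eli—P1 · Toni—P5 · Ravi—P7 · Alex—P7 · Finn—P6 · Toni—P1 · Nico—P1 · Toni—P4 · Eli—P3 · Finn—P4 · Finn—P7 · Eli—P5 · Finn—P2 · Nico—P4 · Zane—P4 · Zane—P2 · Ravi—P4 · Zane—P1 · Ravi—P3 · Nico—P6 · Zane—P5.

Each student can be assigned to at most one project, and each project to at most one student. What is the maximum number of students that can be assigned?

7

A valid assignment of size 7: Eli→P3, Zane→P1, Nico→P6, Finn→P2, Toni→P5, Ravi→P4, Alex→P7.
All 7 students are matched, so no larger matching exists.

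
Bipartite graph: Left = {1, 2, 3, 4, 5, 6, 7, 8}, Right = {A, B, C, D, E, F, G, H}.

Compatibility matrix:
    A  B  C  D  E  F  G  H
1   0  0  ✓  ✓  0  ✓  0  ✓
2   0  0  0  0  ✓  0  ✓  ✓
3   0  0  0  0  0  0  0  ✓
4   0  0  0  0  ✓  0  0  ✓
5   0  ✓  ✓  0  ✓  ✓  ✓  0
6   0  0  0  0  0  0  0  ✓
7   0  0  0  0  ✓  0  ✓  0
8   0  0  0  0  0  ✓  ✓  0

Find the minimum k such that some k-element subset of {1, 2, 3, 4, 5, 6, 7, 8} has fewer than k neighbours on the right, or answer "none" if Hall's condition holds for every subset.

Take S = {3, 6}. Its neighbourhood is {H}, so |N(S)| = 1 < |S| = 2.
No single vertex violates Hall's condition since each has at least one neighbour, so 2 is the minimum.

2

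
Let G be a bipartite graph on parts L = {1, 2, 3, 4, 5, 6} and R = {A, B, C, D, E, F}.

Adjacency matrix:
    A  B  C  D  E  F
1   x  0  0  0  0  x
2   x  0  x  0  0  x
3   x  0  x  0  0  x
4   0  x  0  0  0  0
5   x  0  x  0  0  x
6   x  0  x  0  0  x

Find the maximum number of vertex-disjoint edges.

A valid assignment of size 4: 1→A, 2→C, 3→F, 4→B.
The set {1, 2, 3, 5, 6} has only 3 neighbours ({A, C, F}), so by Hall's theorem at most 4 of the 6 left vertices can be matched.

4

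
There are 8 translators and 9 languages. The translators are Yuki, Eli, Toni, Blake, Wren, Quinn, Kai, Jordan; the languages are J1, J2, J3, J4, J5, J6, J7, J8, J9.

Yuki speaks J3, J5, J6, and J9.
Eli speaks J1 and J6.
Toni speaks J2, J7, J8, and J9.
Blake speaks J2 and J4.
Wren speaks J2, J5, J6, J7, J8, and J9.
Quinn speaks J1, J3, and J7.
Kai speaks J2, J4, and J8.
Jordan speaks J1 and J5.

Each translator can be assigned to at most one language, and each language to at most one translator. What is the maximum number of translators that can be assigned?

A valid assignment of size 8: Yuki–J9, Eli–J1, Toni–J7, Blake–J2, Wren–J6, Quinn–J3, Kai–J8, Jordan–J5.
This saturates every translator, so 8 is the maximum.

8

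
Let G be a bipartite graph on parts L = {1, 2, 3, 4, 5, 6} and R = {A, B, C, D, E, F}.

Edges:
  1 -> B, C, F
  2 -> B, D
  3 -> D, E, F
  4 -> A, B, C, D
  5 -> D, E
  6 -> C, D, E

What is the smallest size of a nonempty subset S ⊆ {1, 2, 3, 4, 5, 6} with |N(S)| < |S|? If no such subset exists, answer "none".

A matching saturating every left vertex exists, for instance 1→C, 2→B, 3→F, 4→A, 5→D, 6→E.
By Hall's marriage theorem, this means |N(S)| ≥ |S| for every subset S, so no violating subset exists.

none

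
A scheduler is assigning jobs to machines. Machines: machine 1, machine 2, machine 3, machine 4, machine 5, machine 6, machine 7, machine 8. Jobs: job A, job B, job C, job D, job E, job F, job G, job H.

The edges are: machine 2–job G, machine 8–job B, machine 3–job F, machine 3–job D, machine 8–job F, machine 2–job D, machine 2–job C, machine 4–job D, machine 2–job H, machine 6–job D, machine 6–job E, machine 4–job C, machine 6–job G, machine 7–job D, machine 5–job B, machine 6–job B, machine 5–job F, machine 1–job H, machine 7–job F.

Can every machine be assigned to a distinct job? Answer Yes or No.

No

The set {machine 3, machine 5, machine 7, machine 8} has only 3 neighbours ({job B, job D, job F}), so by Hall's theorem at most 7 of the 8 machines can be matched.
Hence no matching covers every machine.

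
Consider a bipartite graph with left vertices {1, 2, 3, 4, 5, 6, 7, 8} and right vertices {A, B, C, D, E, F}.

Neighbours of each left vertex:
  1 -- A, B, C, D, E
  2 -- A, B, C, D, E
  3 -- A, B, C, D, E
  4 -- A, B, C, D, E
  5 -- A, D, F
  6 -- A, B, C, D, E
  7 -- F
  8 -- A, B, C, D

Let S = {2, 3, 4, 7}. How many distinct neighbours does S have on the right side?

6

The union of neighbours of {2, 3, 4, 7} is {A, B, C, D, E, F}, which has 6 elements.
Since |N(S)| = 6 ≥ |S| = 4, Hall's condition holds for this subset.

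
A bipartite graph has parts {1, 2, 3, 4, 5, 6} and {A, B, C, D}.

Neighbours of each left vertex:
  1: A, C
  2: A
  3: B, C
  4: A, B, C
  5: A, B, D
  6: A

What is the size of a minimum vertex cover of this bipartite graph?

The 4 edges 1–C, 2–A, 3–B, 5–D form a matching, so any vertex cover needs at least 4 vertices (one per matched edge).
Conversely {5, A, B, C} meets every edge and has exactly 4 vertices, so 4 is optimal.

4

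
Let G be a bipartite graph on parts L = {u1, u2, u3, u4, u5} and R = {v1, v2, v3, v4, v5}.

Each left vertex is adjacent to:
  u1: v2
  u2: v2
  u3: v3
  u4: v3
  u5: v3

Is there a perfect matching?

No

The set {u1, u2, u3, u4, u5} has only 2 neighbours ({v2, v3}), so by Hall's theorem at most 2 of the 5 left vertices can be matched.
Hence no matching covers every left vertex.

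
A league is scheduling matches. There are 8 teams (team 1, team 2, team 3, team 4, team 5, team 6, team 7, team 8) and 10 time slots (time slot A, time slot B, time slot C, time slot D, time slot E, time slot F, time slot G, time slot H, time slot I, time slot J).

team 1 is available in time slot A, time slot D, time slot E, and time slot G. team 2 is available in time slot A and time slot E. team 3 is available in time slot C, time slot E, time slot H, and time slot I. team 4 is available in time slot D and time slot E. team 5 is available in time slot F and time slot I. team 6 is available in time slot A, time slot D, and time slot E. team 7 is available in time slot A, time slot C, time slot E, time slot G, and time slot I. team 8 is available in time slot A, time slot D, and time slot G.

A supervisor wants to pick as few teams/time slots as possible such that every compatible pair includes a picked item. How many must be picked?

A maximum matching has 7 edges (e.g. team 1–time slot G, team 2–time slot A, team 3–time slot I, team 4–time slot E, team 5–time slot F, team 6–time slot D, team 7–time slot C).
By König's theorem the minimum vertex cover has the same size. One such cover is {team 3, team 5, team 7, time slot A, time slot D, time slot E, time slot G}.

7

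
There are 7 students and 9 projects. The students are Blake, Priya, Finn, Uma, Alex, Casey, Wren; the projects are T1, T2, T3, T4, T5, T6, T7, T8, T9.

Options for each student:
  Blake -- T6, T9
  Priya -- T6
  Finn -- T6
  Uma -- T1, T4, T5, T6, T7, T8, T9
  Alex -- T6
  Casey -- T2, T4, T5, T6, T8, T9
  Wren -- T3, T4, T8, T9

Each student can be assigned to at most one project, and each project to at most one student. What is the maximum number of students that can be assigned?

For example, pair Blake–T9, Priya–T6, Uma–T7, Casey–T4, Wren–T8.
The set {Priya, Finn, Alex} has only 1 neighbour ({T6}), so by Hall's theorem at most 5 of the 7 students can be matched.

5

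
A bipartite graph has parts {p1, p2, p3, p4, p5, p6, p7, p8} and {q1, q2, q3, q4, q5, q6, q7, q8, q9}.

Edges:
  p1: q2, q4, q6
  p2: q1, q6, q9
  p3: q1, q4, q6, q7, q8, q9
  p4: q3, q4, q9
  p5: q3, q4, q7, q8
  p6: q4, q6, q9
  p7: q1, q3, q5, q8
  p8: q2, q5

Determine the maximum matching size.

One maximum matching: p1→q6, p2→q1, p3→q4, p4→q3, p5→q8, p6→q9, p7→q5, p8→q2.
All 8 left vertices are matched, so no larger matching exists.

8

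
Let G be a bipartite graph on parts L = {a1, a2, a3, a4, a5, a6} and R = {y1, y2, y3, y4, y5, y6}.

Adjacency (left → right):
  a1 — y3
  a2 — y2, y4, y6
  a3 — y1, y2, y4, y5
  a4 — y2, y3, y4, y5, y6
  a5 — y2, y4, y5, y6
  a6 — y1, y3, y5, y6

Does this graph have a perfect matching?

Yes

A valid assignment of size 6: a1-y3, a2-y6, a3-y2, a4-y4, a5-y5, a6-y1.
All 6 left vertices are covered.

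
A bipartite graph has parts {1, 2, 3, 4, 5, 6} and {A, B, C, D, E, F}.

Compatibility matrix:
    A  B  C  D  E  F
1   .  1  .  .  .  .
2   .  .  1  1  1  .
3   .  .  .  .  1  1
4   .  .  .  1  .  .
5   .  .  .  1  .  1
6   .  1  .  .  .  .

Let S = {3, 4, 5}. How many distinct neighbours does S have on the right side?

The union of neighbours of {3, 4, 5} is {D, E, F}, which has 3 elements.
Since |N(S)| = 3 ≥ |S| = 3, Hall's condition holds for this subset.

3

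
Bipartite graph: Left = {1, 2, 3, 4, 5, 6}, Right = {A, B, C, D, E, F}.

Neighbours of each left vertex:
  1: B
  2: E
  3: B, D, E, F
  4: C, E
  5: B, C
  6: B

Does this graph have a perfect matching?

The set {1, 2, 4, 5, 6} has only 3 neighbours ({B, C, E}), so by Hall's theorem at most 4 of the 6 left vertices can be matched.
Hence no matching covers every left vertex.

No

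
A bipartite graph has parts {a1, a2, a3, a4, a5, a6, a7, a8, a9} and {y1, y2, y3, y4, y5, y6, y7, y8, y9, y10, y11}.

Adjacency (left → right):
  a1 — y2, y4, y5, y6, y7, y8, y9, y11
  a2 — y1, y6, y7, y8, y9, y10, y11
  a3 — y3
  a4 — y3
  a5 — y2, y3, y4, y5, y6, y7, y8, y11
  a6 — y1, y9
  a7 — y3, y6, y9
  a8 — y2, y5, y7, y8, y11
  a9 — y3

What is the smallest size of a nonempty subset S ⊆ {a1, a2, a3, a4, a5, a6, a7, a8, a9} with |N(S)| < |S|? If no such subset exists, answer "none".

2

Take S = {a3, a4}. Its neighbourhood is {y3}, so |N(S)| = 1 < |S| = 2.
No single vertex violates Hall's condition since each has at least one neighbour, so 2 is the minimum.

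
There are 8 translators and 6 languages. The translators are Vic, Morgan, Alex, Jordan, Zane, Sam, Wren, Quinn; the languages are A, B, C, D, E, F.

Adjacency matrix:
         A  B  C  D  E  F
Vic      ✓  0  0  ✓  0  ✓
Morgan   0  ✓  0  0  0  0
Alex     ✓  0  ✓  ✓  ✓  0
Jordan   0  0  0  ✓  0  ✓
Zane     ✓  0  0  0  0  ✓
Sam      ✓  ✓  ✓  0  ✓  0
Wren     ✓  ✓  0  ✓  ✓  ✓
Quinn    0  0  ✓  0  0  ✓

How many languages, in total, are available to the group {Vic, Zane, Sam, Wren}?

6

The union of neighbours of {Vic, Zane, Sam, Wren} is {A, B, C, D, E, F}, which has 6 elements.
Since |N(S)| = 6 ≥ |S| = 4, Hall's condition holds for this subset.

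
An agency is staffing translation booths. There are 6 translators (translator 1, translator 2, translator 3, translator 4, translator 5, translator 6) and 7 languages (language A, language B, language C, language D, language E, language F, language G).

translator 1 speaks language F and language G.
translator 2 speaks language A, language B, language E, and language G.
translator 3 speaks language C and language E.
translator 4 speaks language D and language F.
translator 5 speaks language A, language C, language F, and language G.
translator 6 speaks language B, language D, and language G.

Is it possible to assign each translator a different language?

A valid assignment of size 6: translator 1→language G, translator 2→language A, translator 3→language E, translator 4→language D, translator 5→language F, translator 6→language B.
All 6 translators are covered.

Yes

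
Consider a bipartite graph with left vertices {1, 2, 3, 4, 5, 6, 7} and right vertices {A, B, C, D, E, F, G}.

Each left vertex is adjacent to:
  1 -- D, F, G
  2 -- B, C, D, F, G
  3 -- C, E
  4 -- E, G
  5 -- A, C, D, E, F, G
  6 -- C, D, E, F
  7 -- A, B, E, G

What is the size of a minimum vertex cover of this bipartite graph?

The 7 edges 1–F, 2–G, 3–C, 4–E, 5–A, 6–D, 7–B form a matching, so any vertex cover needs at least 7 vertices (one per matched edge).
Conversely {1, 2, 3, 4, 5, 6, 7} meets every edge and has exactly 7 vertices, so 7 is optimal.

7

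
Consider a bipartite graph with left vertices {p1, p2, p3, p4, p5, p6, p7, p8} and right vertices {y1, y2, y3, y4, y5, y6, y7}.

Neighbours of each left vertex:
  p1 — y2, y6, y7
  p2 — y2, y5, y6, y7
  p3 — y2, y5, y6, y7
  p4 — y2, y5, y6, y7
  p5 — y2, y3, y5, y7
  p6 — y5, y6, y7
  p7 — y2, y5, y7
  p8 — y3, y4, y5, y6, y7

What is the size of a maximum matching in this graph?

One maximum matching: p1–y6, p2–y5, p3–y2, p4–y7, p5–y3, p8–y4.
The set {p1, p2, p3, p4, p6, p7} has only 4 neighbours ({y2, y5, y6, y7}), so by Hall's theorem at most 6 of the 8 left vertices can be matched.

6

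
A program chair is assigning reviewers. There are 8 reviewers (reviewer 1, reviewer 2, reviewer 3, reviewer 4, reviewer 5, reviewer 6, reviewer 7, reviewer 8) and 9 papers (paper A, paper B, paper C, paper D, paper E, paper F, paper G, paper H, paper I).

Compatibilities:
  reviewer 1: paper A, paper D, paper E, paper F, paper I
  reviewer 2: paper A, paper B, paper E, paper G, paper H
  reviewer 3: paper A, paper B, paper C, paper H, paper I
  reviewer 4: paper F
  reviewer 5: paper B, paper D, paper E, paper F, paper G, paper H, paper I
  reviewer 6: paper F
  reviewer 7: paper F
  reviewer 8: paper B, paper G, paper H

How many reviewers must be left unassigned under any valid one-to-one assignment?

2

For example, pair reviewer 1-paper D, reviewer 2-paper E, reviewer 3-paper I, reviewer 4-paper F, reviewer 5-paper G, reviewer 8-paper B.
The set {reviewer 4, reviewer 6, reviewer 7} has only 1 neighbour ({paper F}), so by Hall's theorem at most 6 of the 8 reviewers can be matched.
That matches 6 of the 8, leaving 2 unmatched; no matching can do better.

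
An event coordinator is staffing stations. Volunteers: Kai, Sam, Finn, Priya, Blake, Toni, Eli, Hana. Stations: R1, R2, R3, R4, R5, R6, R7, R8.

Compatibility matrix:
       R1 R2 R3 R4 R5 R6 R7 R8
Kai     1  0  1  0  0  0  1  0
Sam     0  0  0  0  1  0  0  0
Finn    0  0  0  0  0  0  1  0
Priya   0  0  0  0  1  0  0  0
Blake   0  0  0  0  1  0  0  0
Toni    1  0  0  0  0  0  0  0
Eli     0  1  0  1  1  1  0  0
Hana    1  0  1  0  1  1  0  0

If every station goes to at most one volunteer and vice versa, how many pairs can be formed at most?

6

One maximum matching: Kai-R3, Sam-R5, Finn-R7, Toni-R1, Eli-R4, Hana-R6.
The set {Sam, Priya, Blake} has only 1 neighbour ({R5}), so by Hall's theorem at most 6 of the 8 volunteers can be matched.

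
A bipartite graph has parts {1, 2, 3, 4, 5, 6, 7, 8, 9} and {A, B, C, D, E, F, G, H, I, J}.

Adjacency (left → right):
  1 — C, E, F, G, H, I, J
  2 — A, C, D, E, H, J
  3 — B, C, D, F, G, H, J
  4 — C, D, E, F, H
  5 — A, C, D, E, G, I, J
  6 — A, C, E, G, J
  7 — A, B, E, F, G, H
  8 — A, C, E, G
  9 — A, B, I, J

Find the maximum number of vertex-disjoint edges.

9

For example, pair 1–F, 2–J, 3–B, 4–H, 5–G, 6–C, 7–A, 8–E, 9–I.
All 9 left vertices are matched, so no larger matching exists.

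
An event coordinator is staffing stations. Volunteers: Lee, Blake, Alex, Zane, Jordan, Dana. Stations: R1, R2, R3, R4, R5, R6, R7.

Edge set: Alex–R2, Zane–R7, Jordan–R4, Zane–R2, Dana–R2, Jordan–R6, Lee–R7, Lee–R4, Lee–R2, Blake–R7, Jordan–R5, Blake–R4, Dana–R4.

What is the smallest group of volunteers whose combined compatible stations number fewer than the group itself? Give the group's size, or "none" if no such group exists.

Take S = {Lee, Blake, Alex, Zane}. Its neighbourhood is {R2, R4, R7}, so |N(S)| = 3 < |S| = 4.
Every subset of size less than 4 has at least as many neighbours as members, so 4 is the minimum.

4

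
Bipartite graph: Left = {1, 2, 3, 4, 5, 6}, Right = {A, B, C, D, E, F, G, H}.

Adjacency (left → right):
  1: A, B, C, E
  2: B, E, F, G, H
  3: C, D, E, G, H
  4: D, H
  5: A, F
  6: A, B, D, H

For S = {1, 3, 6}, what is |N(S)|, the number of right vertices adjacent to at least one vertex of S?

7

The union of neighbours of {1, 3, 6} is {A, B, C, D, E, G, H}, which has 7 elements.
Since |N(S)| = 7 ≥ |S| = 3, Hall's condition holds for this subset.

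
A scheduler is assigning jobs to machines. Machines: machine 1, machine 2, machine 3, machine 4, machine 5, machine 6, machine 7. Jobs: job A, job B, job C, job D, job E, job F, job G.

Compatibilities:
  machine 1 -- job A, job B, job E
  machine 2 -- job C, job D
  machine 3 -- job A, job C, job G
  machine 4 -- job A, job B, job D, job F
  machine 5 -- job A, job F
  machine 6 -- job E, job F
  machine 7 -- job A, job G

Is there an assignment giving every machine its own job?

Yes

A valid assignment of size 7: machine 1→job B, machine 2→job C, machine 3→job G, machine 4→job D, machine 5→job F, machine 6→job E, machine 7→job A.
Every machine is matched, so this is a perfect matching.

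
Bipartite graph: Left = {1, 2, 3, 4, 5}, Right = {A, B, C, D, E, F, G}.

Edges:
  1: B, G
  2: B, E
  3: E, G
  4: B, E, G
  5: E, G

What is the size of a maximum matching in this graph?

3

One maximum matching: 1→G, 2→B, 3→E.
The set {1, 2, 3, 4, 5} has only 3 neighbours ({B, E, G}), so by Hall's theorem at most 3 of the 5 left vertices can be matched.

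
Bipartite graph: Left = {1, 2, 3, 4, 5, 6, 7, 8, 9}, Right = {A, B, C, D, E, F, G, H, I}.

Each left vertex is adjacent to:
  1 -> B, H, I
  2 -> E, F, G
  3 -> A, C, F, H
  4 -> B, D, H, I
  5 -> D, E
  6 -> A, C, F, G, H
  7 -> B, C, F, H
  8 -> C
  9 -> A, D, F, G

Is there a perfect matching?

Yes

For example, pair 1-I, 2-G, 3-H, 4-D, 5-E, 6-A, 7-B, 8-C, 9-F.
All 9 left vertices are covered.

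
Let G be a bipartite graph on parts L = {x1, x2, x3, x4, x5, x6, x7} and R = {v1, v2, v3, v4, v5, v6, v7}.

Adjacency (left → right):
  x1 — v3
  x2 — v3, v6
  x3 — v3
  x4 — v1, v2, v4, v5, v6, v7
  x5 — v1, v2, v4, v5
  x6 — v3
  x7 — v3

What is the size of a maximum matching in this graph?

4

One maximum matching: x1-v3, x2-v6, x4-v1, x5-v2.
The set {x1, x3, x6, x7} has only 1 neighbour ({v3}), so by Hall's theorem at most 4 of the 7 left vertices can be matched.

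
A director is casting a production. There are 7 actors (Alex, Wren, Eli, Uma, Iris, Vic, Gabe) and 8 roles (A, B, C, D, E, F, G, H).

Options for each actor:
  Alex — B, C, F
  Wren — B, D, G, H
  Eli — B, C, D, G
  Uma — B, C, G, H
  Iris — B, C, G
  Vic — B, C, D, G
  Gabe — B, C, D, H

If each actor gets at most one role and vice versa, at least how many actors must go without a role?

1

A valid assignment of size 6: Alex-F, Wren-H, Eli-D, Uma-G, Iris-C, Vic-B.
The set {Wren, Eli, Uma, Iris, Vic, Gabe} has only 5 neighbours ({B, C, D, G, H}), so by Hall's theorem at most 6 of the 7 actors can be matched.
That matches 6 of the 7, leaving 1 unmatched; no matching can do better.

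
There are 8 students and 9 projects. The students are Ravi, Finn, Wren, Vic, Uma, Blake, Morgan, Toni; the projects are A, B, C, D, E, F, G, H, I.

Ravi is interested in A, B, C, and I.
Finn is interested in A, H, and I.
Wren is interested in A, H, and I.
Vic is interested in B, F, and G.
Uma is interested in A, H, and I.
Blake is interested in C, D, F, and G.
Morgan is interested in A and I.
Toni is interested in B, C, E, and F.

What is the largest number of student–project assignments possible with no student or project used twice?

7

One maximum matching: Ravi–C, Finn–I, Wren–H, Vic–F, Uma–A, Blake–D, Toni–B.
The set {Finn, Wren, Uma, Morgan} has only 3 neighbours ({A, H, I}), so by Hall's theorem at most 7 of the 8 students can be matched.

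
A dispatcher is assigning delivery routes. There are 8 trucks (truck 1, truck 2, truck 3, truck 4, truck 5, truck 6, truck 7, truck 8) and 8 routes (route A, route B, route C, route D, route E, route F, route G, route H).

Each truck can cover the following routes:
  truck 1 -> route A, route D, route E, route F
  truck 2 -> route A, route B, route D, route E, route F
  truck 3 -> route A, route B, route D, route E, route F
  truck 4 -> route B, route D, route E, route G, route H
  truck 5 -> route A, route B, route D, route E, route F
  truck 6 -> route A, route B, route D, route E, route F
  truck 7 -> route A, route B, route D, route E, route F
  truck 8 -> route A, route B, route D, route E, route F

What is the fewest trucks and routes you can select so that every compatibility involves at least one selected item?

6

{truck 4, route A, route B, route D, route E, route F} is a vertex cover of size 6: every edge has an endpoint in this set.
No smaller cover exists because truck 1–route F, truck 2–route B, truck 3–route A, truck 4–route G, truck 5–route D, truck 6–route E is a matching of size 6, and a cover must include an endpoint of each of these disjoint edges (König's theorem).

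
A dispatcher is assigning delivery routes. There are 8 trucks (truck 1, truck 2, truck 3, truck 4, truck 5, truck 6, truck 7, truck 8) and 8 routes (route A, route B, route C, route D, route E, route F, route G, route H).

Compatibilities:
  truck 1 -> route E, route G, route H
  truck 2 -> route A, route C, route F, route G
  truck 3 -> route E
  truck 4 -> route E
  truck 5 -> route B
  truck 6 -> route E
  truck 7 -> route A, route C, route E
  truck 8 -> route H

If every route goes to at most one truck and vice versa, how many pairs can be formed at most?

One maximum matching: truck 1→route G, truck 2→route F, truck 3→route E, truck 5→route B, truck 7→route C, truck 8→route H.
The set {truck 3, truck 4, truck 6} has only 1 neighbour ({route E}), so by Hall's theorem at most 6 of the 8 trucks can be matched.

6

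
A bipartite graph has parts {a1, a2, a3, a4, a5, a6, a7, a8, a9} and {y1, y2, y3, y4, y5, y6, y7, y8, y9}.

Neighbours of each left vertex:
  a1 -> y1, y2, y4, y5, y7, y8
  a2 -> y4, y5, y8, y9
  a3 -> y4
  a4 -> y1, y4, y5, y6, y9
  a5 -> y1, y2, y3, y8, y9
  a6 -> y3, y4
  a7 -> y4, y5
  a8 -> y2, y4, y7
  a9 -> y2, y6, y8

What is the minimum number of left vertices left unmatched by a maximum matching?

A valid assignment of size 9: a1→y7, a2→y9, a3→y4, a4→y6, a5→y1, a6→y3, a7→y5, a8→y2, a9→y8.
All 9 left vertices are matched, so no larger matching exists.
That matches 9 of the 9, leaving 0 unmatched; no matching can do better.

0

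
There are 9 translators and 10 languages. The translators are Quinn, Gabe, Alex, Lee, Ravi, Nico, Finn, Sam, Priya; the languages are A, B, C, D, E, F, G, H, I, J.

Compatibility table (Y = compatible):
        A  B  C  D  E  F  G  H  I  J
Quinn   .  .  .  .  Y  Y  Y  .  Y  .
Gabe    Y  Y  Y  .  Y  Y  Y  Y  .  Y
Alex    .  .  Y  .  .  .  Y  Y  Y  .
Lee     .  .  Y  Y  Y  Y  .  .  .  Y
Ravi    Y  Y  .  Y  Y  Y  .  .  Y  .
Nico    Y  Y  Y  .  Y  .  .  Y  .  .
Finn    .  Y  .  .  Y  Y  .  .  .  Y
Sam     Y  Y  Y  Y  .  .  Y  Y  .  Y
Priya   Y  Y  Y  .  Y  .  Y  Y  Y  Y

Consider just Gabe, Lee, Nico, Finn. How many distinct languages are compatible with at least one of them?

9

The union of neighbours of {Gabe, Lee, Nico, Finn} is {A, B, C, D, E, F, G, H, J}, which has 9 elements.
Since |N(S)| = 9 ≥ |S| = 4, Hall's condition holds for this subset.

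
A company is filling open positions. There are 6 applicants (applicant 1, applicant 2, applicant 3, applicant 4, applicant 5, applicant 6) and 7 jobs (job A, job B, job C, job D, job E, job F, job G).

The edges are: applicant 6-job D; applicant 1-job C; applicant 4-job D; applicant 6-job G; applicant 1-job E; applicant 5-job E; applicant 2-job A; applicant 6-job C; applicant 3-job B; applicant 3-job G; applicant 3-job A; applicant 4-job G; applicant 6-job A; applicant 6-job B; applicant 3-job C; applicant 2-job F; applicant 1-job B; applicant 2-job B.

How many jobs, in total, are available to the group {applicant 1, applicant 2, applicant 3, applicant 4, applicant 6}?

The union of neighbours of {applicant 1, applicant 2, applicant 3, applicant 4, applicant 6} is {job A, job B, job C, job D, job E, job F, job G}, which has 7 elements.
Since |N(S)| = 7 ≥ |S| = 5, Hall's condition holds for this subset.

7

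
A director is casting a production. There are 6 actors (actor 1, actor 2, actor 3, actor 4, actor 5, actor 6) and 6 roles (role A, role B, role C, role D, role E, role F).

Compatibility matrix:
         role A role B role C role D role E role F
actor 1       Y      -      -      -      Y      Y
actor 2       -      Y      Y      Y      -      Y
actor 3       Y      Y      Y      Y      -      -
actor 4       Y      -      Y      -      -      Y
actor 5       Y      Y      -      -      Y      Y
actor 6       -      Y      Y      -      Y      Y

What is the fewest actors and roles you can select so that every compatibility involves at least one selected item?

6

{actor 1, actor 2, actor 3, actor 4, actor 5, actor 6} is a vertex cover of size 6: every edge has an endpoint in this set.
No smaller cover exists because actor 1–role A, actor 2–role D, actor 3–role B, actor 4–role C, actor 5–role E, actor 6–role F is a matching of size 6, and a cover must include an endpoint of each of these disjoint edges (König's theorem).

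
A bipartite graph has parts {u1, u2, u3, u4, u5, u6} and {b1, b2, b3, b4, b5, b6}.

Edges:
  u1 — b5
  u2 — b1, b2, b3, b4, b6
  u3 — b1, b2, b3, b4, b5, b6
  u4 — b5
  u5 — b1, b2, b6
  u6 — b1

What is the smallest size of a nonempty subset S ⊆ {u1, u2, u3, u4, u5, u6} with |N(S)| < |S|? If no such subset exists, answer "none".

2

Take S = {u1, u4}. Its neighbourhood is {b5}, so |N(S)| = 1 < |S| = 2.
No single vertex violates Hall's condition since each has at least one neighbour, so 2 is the minimum.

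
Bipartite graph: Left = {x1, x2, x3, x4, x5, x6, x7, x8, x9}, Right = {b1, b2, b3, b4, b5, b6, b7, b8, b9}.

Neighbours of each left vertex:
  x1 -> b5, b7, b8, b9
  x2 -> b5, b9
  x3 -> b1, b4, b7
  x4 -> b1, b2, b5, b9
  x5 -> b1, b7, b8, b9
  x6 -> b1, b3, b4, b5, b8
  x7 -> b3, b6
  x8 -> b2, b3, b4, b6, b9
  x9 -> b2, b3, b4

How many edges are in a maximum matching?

A valid assignment of size 9: x1–b5, x2–b9, x3–b7, x4–b2, x5–b8, x6–b1, x7–b6, x8–b4, x9–b3.
All 9 left vertices are matched, so no larger matching exists.

9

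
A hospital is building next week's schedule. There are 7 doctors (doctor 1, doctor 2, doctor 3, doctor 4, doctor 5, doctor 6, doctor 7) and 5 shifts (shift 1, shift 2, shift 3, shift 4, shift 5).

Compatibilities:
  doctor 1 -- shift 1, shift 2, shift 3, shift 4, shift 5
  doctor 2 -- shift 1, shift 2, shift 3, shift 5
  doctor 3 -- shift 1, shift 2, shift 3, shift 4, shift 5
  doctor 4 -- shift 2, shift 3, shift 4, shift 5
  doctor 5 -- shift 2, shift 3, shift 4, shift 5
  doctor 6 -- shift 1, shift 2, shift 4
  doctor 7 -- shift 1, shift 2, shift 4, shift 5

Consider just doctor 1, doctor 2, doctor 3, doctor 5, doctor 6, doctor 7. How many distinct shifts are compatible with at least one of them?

5

The union of neighbours of {doctor 1, doctor 2, doctor 3, doctor 5, doctor 6, doctor 7} is {shift 1, shift 2, shift 3, shift 4, shift 5}, which has 5 elements.
Since |N(S)| = 5 < |S| = 6, Hall's condition fails for this subset.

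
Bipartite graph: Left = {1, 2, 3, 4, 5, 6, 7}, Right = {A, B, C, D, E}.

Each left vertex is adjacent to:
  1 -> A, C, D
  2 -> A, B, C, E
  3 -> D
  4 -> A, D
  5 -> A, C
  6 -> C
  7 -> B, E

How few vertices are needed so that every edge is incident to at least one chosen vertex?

A maximum matching has 5 edges (e.g. 1–C, 2–E, 3–D, 4–A, 7–B).
By König's theorem the minimum vertex cover has the same size. One such cover is {2, 7, A, C, D}.

5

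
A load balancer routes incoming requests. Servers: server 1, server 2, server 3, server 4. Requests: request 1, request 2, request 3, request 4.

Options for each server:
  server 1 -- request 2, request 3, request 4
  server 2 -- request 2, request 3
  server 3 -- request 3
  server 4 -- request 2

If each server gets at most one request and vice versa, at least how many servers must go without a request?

One maximum matching: server 1-request 4, server 2-request 2, server 3-request 3.
The set {server 2, server 3, server 4} has only 2 neighbours ({request 2, request 3}), so by Hall's theorem at most 3 of the 4 servers can be matched.
That matches 3 of the 4, leaving 1 unmatched; no matching can do better.

1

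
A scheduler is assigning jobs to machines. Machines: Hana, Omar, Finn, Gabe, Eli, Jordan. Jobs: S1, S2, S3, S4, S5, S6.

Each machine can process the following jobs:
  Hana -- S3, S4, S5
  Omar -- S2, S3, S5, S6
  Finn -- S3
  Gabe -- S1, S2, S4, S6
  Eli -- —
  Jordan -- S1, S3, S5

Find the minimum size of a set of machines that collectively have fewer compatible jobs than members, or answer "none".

1

Take S = {Eli}. Its neighbourhood is {}, so |N(S)| = 0 < |S| = 1.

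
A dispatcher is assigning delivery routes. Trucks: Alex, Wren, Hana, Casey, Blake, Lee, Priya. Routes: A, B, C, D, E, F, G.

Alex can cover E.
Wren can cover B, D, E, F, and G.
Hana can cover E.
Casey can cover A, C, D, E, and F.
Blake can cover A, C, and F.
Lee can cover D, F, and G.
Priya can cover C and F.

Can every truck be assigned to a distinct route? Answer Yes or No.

No

The set {Alex, Hana} has only 1 neighbour ({E}), so by Hall's theorem at most 6 of the 7 trucks can be matched.
Hence no matching covers every truck.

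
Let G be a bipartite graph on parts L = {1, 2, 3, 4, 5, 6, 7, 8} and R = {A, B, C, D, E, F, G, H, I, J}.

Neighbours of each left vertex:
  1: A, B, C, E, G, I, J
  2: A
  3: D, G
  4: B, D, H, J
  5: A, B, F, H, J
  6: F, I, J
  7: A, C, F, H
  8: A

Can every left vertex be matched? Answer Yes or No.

The set {2, 8} has only 1 neighbour ({A}), so by Hall's theorem at most 7 of the 8 left vertices can be matched.
Hence no matching covers every left vertex.

No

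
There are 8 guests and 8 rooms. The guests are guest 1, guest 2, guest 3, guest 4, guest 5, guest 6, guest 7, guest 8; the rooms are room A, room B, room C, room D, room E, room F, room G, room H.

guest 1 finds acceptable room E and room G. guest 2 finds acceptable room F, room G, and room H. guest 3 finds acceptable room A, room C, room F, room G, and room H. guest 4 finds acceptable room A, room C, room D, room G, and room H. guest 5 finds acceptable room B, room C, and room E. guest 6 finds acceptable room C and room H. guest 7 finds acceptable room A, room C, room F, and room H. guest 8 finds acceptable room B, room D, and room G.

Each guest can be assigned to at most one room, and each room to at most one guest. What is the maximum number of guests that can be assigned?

For example, pair guest 1→room E, guest 2→room F, guest 3→room A, guest 4→room D, guest 5→room B, guest 6→room C, guest 7→room H, guest 8→room G.
This saturates every guest, so 8 is the maximum.

8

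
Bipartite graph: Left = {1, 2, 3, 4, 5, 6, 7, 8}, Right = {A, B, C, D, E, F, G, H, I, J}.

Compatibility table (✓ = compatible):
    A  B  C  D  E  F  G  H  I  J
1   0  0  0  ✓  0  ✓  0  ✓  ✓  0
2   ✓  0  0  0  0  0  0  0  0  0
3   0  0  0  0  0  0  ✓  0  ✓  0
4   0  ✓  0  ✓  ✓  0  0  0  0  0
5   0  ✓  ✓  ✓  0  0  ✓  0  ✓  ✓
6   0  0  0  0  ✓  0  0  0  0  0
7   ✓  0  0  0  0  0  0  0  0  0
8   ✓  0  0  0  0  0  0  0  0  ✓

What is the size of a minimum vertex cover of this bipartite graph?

A maximum matching has 7 edges (e.g. 1–F, 2–A, 3–I, 4–B, 5–G, 6–E, 8–J).
By König's theorem the minimum vertex cover has the same size. One such cover is {1, 3, 4, 5, 6, 8, A}.

7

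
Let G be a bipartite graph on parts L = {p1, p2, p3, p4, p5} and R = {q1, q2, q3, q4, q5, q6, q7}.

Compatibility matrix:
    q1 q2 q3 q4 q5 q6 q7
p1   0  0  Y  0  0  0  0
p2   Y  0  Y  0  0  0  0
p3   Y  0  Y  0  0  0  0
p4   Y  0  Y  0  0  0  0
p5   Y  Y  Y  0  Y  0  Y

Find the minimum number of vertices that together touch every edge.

3

A maximum matching has 3 edges (e.g. p1–q3, p2–q1, p5–q7).
By König's theorem the minimum vertex cover has the same size. One such cover is {p5, q1, q3}.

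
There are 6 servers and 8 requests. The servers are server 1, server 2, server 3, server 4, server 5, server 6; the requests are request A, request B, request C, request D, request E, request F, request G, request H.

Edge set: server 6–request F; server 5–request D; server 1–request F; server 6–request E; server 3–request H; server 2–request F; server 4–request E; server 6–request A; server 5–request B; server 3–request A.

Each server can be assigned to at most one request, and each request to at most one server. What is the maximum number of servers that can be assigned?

5

A valid assignment of size 5: server 1–request F, server 3–request H, server 4–request E, server 5–request D, server 6–request A.
The set {server 1, server 2} has only 1 neighbour ({request F}), so by Hall's theorem at most 5 of the 6 servers can be matched.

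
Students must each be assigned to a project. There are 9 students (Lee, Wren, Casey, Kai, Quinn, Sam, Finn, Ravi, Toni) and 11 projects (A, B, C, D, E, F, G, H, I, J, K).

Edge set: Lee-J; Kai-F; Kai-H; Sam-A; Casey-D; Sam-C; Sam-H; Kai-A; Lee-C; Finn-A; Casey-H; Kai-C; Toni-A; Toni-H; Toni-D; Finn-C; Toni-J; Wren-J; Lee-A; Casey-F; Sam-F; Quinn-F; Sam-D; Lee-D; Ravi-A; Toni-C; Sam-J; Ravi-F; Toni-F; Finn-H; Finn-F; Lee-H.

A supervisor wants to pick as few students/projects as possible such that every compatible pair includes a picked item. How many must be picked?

6

The 6 edges Lee–H, Wren–J, Casey–D, Kai–C, Quinn–F, Sam–A form a matching, so any vertex cover needs at least 6 vertices (one per matched edge).
Conversely {A, C, D, F, H, J} meets every edge and has exactly 6 vertices, so 6 is optimal.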